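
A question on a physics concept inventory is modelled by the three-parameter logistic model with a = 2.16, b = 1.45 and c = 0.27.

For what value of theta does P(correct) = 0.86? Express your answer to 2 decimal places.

P(theta) = c + (1 − c) · 1 / (1 + exp(−a(theta − b)))
Remove guessing floor: (0.86 − 0.27)/(1 − 0.27) = 0.8082
logit = ln(0.8082/0.1918) = 1.4385
theta = b + logit/(a) = 1.45 + 1.4385/2.1600 = 2.1160

2.12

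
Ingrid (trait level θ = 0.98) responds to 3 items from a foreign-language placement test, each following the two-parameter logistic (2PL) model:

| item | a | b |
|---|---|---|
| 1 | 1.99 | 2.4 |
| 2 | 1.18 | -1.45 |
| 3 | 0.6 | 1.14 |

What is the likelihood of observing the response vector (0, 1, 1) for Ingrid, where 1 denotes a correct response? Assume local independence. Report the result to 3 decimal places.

0.425

P(θ) = 1 / (1 + exp(−a(θ − b)))
P_1 = 1/(1+e^{2.8258}) = 0.0559
P_2 = 1/(1+e^{-2.8674}) = 0.9462
P_3 = 1/(1+e^{0.0960}) = 0.4760
L = (1−P_1) × P_2 × P_3 = 0.9441 × 0.9462 × 0.4760 = 0.42522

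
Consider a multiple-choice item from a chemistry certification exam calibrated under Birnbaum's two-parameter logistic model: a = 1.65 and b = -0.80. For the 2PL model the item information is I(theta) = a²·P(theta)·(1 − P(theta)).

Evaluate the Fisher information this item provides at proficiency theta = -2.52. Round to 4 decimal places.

P = 1/(1+e^{2.8380}) = 0.0553
P(1−P) = 0.0553 × 0.9447 = 0.0522
I = a² × P(1−P) = 1.65² × 0.0522 = 0.14224

0.1422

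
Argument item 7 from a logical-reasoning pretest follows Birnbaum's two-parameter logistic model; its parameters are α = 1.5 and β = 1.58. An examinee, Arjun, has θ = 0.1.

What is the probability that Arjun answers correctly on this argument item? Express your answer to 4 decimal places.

0.0980

P(θ) = 1 / (1 + exp(−α(θ − β)))
Exponent: 1.5 × (0.1 − 1.58) = -2.2200
1/(1 + e^{2.2200}) = 0.0980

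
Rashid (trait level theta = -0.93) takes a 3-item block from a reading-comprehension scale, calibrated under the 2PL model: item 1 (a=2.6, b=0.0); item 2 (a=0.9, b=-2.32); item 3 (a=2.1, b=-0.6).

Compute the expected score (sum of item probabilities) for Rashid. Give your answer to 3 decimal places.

P(theta) = 1 / (1 + exp(−a(theta − b)))
P_1 = 1/(1+e^{2.4180}) = 0.0818
P_2 = 1/(1+e^{-1.2510}) = 0.7775
P_3 = 1/(1+e^{0.6930}) = 0.3334
E[score] = 0.0818 + 0.7775 + 0.3334 = 1.1926

1.193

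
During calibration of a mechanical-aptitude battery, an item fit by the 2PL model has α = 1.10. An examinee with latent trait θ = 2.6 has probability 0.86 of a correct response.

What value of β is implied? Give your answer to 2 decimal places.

P(θ) = 1 / (1 + exp(−α(θ − β)))
logit(0.86) = ln(0.86/0.14) = 1.8153
β = θ − logit/(α) = 2.6 − 1.8153/1.1000 = 0.9497

0.95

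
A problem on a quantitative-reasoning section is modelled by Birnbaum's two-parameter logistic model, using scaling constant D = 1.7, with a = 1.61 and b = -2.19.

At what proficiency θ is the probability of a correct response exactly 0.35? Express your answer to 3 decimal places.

-2.416

P(θ) = 1 / (1 + exp(−D·a(θ − b)))
logit = ln(0.3500/0.6500) = -0.6190
θ = b + logit/(1.7·a) = -2.19 + (-0.6190)/2.7370 = -2.4162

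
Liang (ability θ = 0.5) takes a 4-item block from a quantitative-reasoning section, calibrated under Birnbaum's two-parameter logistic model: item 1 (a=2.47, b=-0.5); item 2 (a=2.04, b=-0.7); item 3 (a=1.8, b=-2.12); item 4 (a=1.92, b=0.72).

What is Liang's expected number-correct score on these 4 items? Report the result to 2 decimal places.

P(θ) = 1 / (1 + exp(−a(θ − b)))
P_1 = 1/(1+e^{-2.4700}) = 0.9220
P_2 = 1/(1+e^{-2.4480}) = 0.9204
P_3 = 1/(1+e^{-4.7160}) = 0.9911
P_4 = 1/(1+e^{0.4224}) = 0.3959
E[score] = 0.9220 + 0.9204 + 0.9911 + 0.3959 = 3.2295

3.23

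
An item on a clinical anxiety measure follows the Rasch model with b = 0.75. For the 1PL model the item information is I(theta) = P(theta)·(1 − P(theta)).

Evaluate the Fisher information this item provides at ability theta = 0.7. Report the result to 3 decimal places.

0.250

P = 1/(1+e^{0.0500}) = 0.4875
P(1−P) = 0.4875 × 0.5125 = 0.2498
I = P(1−P) = 0.24984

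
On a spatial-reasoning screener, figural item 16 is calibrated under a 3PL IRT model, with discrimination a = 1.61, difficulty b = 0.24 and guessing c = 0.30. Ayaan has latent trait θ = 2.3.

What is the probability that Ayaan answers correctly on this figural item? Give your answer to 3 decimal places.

0.975

P(θ) = c + (1 − c) · 1 / (1 + exp(−a(θ − b)))
Exponent: 1.61 × (2.3 − 0.24) = 3.3166
1/(1 + e^{-3.3166}) = 0.9650
P = 0.30 + 0.70 × 0.9650 = 0.9755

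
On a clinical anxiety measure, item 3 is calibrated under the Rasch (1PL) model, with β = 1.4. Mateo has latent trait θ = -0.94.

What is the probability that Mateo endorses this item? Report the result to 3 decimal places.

P(θ) = 1 / (1 + exp(−(θ − β)))
Exponent: (-0.94 − 1.4) = -2.3400
1/(1 + e^{2.3400}) = 0.0879
P = 0.0879

0.088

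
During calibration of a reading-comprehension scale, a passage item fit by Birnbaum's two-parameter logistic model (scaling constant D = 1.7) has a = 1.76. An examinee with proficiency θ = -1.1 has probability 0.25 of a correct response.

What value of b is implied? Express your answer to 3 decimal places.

P(θ) = 1 / (1 + exp(−D·a(θ − b)))
logit(0.25) = ln(0.25/0.75) = -1.0986
b = θ − logit/(1.7·a) = -1.1 − (-1.0986)/2.9920 = -0.7328

-0.733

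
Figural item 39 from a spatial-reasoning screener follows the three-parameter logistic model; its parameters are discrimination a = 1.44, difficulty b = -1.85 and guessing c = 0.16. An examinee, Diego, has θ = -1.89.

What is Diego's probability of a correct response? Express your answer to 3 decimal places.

0.568

P(θ) = c + (1 − c) · 1 / (1 + exp(−a(θ − b)))
Exponent: 1.44 × (-1.89 − (-1.85)) = -0.0576
1/(1 + e^{0.0576}) = 0.4856
P = 0.16 + 0.84 × 0.4856 = 0.5679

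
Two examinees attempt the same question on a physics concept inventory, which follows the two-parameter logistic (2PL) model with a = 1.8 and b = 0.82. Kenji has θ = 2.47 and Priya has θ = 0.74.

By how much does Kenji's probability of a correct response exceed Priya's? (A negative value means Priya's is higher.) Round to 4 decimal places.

0.4871

P(θ) = 1 / (1 + exp(−a(θ − b)))
P(Kenji) = 0.9512  [exponent 2.9700]
P(Priya) = 0.4641  [exponent -0.1440]
Difference = 0.9512 − 0.4641 = 0.4871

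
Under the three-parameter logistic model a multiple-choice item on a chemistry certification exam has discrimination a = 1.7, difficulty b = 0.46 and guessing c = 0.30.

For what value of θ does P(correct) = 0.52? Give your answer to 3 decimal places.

P(θ) = c + (1 − c) · 1 / (1 + exp(−a(θ − b)))
Remove guessing floor: (0.52 − 0.30)/(1 − 0.30) = 0.3143
logit = ln(0.3143/0.6857) = -0.7802
θ = b + logit/(a) = 0.46 + (-0.7802)/1.7000 = 0.0011

0.001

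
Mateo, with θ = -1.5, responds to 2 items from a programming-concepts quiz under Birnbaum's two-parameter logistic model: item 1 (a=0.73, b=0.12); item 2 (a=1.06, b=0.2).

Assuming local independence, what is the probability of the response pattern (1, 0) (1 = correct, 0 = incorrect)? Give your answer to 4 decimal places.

P(θ) = 1 / (1 + exp(−a(θ − b)))
P_1 = 1/(1+e^{1.1826}) = 0.2346
P_2 = 1/(1+e^{1.8020}) = 0.1416
L = P_1 × (1−P_2) = 0.2346 × 0.8584 = 0.20137

0.2014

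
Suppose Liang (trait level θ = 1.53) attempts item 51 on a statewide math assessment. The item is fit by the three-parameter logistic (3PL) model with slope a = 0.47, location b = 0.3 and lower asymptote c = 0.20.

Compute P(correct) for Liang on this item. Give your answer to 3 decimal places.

0.713

P(θ) = c + (1 − c) · 1 / (1 + exp(−a(θ − b)))
Exponent: 0.47 × (1.53 − 0.3) = 0.5781
1/(1 + e^{-0.5781}) = 0.6406
P = 0.20 + 0.80 × 0.6406 = 0.7125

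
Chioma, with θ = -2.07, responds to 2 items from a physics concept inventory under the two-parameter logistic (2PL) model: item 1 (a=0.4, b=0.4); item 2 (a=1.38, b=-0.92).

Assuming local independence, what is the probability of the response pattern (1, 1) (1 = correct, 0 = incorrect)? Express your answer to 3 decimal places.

0.046

P(θ) = 1 / (1 + exp(−a(θ − b)))
P_1 = 1/(1+e^{0.9880}) = 0.2713
P_2 = 1/(1+e^{1.5870}) = 0.1698
L = P_1 × P_2 = 0.2713 × 0.1698 = 0.04607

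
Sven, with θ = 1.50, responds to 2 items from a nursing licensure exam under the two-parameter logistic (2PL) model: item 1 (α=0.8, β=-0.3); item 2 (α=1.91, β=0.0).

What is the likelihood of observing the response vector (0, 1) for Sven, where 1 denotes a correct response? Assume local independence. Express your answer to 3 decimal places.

0.181

P(θ) = 1 / (1 + exp(−α(θ − β)))
P_1 = 1/(1+e^{-1.4400}) = 0.8085
P_2 = 1/(1+e^{-2.8650}) = 0.9461
L = (1−P_1) × P_2 = 0.1915 × 0.9461 = 0.18122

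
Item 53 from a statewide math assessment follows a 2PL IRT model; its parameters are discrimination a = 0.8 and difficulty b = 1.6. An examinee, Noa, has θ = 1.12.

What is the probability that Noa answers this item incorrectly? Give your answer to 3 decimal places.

0.595

P(θ) = 1 / (1 + exp(−a(θ − b)))
Exponent: 0.8 × (1.12 − 1.6) = -0.3840
1/(1 + e^{0.3840}) = 0.4052
P(incorrect) = 1 − 0.4052 = 0.5948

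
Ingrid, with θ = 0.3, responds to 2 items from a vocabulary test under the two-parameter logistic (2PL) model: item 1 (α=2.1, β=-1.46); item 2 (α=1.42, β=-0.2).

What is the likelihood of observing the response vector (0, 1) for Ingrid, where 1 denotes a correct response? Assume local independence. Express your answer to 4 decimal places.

0.0162

P(θ) = 1 / (1 + exp(−α(θ − β)))
P_1 = 1/(1+e^{-3.6960}) = 0.9758
P_2 = 1/(1+e^{-0.7100}) = 0.6704
L = (1−P_1) × P_2 = 0.0242 × 0.6704 = 0.01624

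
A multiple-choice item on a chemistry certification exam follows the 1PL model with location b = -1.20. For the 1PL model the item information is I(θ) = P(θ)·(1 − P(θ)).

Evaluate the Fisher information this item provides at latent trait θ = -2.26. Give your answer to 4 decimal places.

0.1911

P = 1/(1+e^{1.0600}) = 0.2573
P(1−P) = 0.2573 × 0.7427 = 0.1911
I = P(1−P) = 0.19110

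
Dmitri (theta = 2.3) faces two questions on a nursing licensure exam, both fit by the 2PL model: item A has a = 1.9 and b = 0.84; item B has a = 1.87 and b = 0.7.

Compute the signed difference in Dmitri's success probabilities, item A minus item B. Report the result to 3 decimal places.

P(theta) = 1 / (1 + exp(−a(theta − b)))
P_A = 0.9413
P_B = 0.9522
P_A − P_B = -0.0110

-0.011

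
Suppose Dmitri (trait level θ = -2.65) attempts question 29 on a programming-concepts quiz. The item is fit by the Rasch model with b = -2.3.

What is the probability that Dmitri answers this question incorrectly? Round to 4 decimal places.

P(θ) = 1 / (1 + exp(−(θ − b)))
Exponent: (-2.65 − (-2.3)) = -0.3500
1/(1 + e^{0.3500}) = 0.4134
P = 0.4134
P(incorrect) = 1 − 0.4134 = 0.5866

0.5866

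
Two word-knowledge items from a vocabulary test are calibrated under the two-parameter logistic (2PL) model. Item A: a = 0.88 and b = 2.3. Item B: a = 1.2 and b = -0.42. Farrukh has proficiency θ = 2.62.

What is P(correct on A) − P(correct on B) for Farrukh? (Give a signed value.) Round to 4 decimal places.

P(θ) = 1 / (1 + exp(−a(θ − b)))
P_A = 0.5699
P_B = 0.9746
P_A − P_B = -0.4047

-0.4047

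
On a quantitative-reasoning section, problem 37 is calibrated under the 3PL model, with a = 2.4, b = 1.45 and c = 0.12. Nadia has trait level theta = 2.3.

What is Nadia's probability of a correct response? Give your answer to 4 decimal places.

P(theta) = c + (1 − c) · 1 / (1 + exp(−a(theta − b)))
Exponent: 2.4 × (2.3 − 1.45) = 2.0400
1/(1 + e^{-2.0400}) = 0.8849
P = 0.12 + 0.88 × 0.8849 = 0.8987

0.8987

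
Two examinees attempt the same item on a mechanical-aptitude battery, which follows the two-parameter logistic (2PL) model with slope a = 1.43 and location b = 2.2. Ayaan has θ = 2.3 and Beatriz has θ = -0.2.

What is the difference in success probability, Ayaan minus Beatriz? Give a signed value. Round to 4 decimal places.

P(θ) = 1 / (1 + exp(−a(θ − b)))
P(Ayaan) = 0.5357  [exponent 0.1430]
P(Beatriz) = 0.0313  [exponent -3.4320]
Difference = 0.5357 − 0.0313 = 0.5044

0.5044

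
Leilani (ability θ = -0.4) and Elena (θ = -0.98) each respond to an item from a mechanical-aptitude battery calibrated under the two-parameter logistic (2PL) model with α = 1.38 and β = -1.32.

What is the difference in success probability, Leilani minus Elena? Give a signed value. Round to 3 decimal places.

0.165

P(θ) = 1 / (1 + exp(−α(θ − β)))
P(Leilani) = 0.7807  [exponent 1.2696]
P(Elena) = 0.6152  [exponent 0.4692]
Difference = 0.7807 − 0.6152 = 0.1655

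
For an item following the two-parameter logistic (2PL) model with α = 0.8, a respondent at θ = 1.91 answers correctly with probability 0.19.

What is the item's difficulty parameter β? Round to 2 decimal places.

3.72

P(θ) = 1 / (1 + exp(−α(θ − β)))
logit(0.19) = ln(0.19/0.81) = -1.4500
β = θ − logit/(α) = 1.91 − (-1.4500)/0.8000 = 3.7225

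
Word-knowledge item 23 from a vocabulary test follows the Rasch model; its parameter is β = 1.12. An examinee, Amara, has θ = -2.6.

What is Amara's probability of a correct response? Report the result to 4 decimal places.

0.0237

P(θ) = 1 / (1 + exp(−(θ − β)))
Exponent: (-2.6 − 1.12) = -3.7200
1/(1 + e^{3.7200}) = 0.0237
P = 0.0237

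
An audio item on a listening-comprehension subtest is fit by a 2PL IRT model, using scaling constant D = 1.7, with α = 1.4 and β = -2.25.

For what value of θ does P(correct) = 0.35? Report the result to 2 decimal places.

P(θ) = 1 / (1 + exp(−D·α(θ − β)))
logit = ln(0.3500/0.6500) = -0.6190
θ = β + logit/(1.7·α) = -2.25 + (-0.6190)/2.3800 = -2.5101

-2.51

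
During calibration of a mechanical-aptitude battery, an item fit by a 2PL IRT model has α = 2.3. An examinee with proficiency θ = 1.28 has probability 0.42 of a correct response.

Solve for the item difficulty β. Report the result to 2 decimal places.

P(θ) = 1 / (1 + exp(−α(θ − β)))
logit(0.42) = ln(0.42/0.58) = -0.3228
β = θ − logit/(α) = 1.28 − (-0.3228)/2.3000 = 1.4203

1.42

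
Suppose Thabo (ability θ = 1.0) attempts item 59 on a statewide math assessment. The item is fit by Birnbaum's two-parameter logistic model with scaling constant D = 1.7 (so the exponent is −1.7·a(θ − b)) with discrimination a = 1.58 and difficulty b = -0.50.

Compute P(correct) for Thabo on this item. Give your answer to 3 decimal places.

P(θ) = 1 / (1 + exp(−D·a(θ − b)))
Exponent: 1.7 × 1.58 × (1.0 − (-0.50)) = 4.0290
1/(1 + e^{-4.0290}) = 0.9825
P = 0.9825

0.983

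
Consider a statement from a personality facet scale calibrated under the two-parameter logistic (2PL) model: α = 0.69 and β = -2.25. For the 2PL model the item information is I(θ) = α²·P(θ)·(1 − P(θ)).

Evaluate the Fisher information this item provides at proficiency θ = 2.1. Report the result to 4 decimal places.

P = 1/(1+e^{-3.0015}) = 0.9526
P(1−P) = 0.9526 × 0.0474 = 0.0451
I = α² × P(1−P) = 0.69² × 0.0451 = 0.02148

0.0215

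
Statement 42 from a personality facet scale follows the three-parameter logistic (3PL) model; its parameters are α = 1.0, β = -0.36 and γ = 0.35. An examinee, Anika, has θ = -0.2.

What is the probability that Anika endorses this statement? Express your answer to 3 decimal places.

0.701

P(θ) = γ + (1 − γ) · 1 / (1 + exp(−α(θ − β)))
Exponent: 1.0 × (-0.2 − (-0.36)) = 0.1600
1/(1 + e^{-0.1600}) = 0.5399
P = 0.35 + 0.65 × 0.5399 = 0.7009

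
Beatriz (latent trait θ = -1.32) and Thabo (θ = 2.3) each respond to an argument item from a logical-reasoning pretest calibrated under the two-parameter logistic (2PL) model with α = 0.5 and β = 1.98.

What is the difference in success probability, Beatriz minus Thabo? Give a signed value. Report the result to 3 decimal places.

-0.379

P(θ) = 1 / (1 + exp(−α(θ − β)))
P(Beatriz) = 0.1611  [exponent -1.6500]
P(Thabo) = 0.5399  [exponent 0.1600]
Difference = 0.1611 − 0.5399 = -0.3788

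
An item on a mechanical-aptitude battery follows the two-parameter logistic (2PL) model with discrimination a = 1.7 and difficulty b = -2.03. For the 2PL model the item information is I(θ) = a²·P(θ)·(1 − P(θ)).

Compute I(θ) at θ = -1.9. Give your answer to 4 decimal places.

P = 1/(1+e^{-0.2210}) = 0.5550
P(1−P) = 0.5550 × 0.4450 = 0.2470
I = a² × P(1−P) = 1.7² × 0.2470 = 0.71375

0.7137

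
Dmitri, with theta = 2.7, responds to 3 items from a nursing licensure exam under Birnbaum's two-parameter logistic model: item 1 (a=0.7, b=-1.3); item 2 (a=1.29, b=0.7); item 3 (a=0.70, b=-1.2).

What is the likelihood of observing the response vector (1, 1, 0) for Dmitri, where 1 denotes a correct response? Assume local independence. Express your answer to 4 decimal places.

0.0537

P(theta) = 1 / (1 + exp(−a(theta − b)))
P_1 = 1/(1+e^{-2.8000}) = 0.9427
P_2 = 1/(1+e^{-2.5800}) = 0.9296
P_3 = 1/(1+e^{-2.7300}) = 0.9388
L = P_1 × P_2 × (1−P_3) = 0.9427 × 0.9296 × 0.0612 = 0.05365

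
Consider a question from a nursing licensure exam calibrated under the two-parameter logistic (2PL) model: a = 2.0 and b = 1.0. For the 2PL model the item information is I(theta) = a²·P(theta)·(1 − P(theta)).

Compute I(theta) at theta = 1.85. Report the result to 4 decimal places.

0.5224

P = 1/(1+e^{-1.7000}) = 0.8455
P(1−P) = 0.8455 × 0.1545 = 0.1306
I = a² × P(1−P) = 2.0² × 0.1306 = 0.52242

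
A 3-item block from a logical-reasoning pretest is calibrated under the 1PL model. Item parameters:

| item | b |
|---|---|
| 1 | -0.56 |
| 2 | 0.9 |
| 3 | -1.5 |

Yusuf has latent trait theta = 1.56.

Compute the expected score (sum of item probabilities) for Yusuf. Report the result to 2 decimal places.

P(theta) = 1 / (1 + exp(−(theta − b)))
P_1 = 1/(1+e^{-2.1200}) = 0.8928
P_2 = 1/(1+e^{-0.6600}) = 0.6593
P_3 = 1/(1+e^{-3.0600}) = 0.9552
E[score] = 0.8928 + 0.6593 + 0.9552 = 2.5073

2.51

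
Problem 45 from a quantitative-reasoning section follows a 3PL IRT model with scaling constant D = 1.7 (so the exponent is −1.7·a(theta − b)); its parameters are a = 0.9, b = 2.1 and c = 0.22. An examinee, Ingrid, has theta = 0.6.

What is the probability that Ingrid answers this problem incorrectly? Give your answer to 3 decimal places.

P(theta) = c + (1 − c) · 1 / (1 + exp(−D·a(theta − b)))
Exponent: 1.7 × 0.9 × (0.6 − 2.1) = -2.2950
1/(1 + e^{2.2950}) = 0.0915
P = 0.22 + 0.78 × 0.0915 = 0.2914
P(incorrect) = 1 − 0.2914 = 0.7086

0.709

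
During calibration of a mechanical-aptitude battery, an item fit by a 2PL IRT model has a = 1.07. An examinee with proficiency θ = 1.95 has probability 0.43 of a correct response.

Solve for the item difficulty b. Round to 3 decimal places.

2.213

P(θ) = 1 / (1 + exp(−a(θ − b)))
logit(0.43) = ln(0.43/0.57) = -0.2819
b = θ − logit/(a) = 1.95 − (-0.2819)/1.0700 = 2.2134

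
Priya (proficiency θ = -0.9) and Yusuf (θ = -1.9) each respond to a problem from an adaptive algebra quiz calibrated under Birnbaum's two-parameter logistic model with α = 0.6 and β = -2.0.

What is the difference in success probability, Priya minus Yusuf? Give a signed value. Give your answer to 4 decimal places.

P(θ) = 1 / (1 + exp(−α(θ − β)))
P(Priya) = 0.6593  [exponent 0.6600]
P(Yusuf) = 0.5150  [exponent 0.0600]
Difference = 0.6593 − 0.5150 = 0.1443

0.1443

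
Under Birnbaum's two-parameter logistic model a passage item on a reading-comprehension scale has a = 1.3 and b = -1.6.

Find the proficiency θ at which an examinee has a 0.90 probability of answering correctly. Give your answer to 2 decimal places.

P(θ) = 1 / (1 + exp(−a(θ − b)))
logit = ln(0.9000/0.1000) = 2.1972
θ = b + logit/(a) = -1.6 + 2.1972/1.3000 = 0.0902

0.09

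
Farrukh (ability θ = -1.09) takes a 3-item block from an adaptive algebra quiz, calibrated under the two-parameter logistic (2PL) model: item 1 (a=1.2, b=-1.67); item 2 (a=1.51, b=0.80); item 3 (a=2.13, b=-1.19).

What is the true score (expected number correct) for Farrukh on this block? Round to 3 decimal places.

1.275

P(θ) = 1 / (1 + exp(−a(θ − b)))
P_1 = 1/(1+e^{-0.6960}) = 0.6673
P_2 = 1/(1+e^{2.8539}) = 0.0545
P_3 = 1/(1+e^{-0.2130}) = 0.5530
E[score] = 0.6673 + 0.0545 + 0.5530 = 1.2748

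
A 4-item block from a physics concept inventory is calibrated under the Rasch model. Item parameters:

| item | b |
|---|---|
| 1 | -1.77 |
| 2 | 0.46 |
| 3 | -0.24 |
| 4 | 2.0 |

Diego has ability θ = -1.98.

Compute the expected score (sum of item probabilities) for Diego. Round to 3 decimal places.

0.696

P(θ) = 1 / (1 + exp(−(θ − b)))
P_1 = 1/(1+e^{0.2100}) = 0.4477
P_2 = 1/(1+e^{2.4400}) = 0.0802
P_3 = 1/(1+e^{1.7400}) = 0.1493
P_4 = 1/(1+e^{3.9800}) = 0.0183
E[score] = 0.4477 + 0.0802 + 0.1493 + 0.0183 = 0.6955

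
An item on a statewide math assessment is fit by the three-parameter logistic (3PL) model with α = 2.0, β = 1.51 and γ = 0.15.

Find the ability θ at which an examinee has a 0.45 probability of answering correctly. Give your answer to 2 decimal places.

1.21

P(θ) = γ + (1 − γ) · 1 / (1 + exp(−α(θ − β)))
Remove guessing floor: (0.45 − 0.15)/(1 − 0.15) = 0.3529
logit = ln(0.3529/0.6471) = -0.6061
θ = β + logit/(α) = 1.51 + (-0.6061)/2.0000 = 1.2069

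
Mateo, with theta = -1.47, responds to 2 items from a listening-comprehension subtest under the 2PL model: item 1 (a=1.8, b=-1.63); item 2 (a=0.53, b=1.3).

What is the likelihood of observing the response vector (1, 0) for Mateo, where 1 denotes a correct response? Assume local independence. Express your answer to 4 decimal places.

0.4645

P(theta) = 1 / (1 + exp(−a(theta − b)))
P_1 = 1/(1+e^{-0.2880}) = 0.5715
P_2 = 1/(1+e^{1.4681}) = 0.1872
L = P_1 × (1−P_2) = 0.5715 × 0.8128 = 0.46450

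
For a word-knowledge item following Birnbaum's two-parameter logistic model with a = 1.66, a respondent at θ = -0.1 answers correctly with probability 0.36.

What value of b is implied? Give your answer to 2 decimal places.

0.25

P(θ) = 1 / (1 + exp(−a(θ − b)))
logit(0.36) = ln(0.36/0.64) = -0.5754
b = θ − logit/(a) = -0.1 − (-0.5754)/1.6600 = 0.2466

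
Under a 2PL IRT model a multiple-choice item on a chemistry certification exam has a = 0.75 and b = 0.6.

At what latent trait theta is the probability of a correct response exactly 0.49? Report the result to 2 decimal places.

P(theta) = 1 / (1 + exp(−a(theta − b)))
logit = ln(0.4900/0.5100) = -0.0400
theta = b + logit/(a) = 0.6 + (-0.0400)/0.7500 = 0.5467

0.55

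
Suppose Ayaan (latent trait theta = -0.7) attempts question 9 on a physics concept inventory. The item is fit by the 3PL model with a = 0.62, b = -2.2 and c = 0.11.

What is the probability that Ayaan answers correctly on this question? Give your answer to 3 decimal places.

0.748

P(theta) = c + (1 − c) · 1 / (1 + exp(−a(theta − b)))
Exponent: 0.62 × (-0.7 − (-2.2)) = 0.9300
1/(1 + e^{-0.9300}) = 0.7171
P = 0.11 + 0.89 × 0.7171 = 0.7482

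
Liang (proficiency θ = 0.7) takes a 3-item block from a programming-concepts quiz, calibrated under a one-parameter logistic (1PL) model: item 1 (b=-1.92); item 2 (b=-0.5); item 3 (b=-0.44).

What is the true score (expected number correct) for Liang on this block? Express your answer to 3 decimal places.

P(θ) = 1 / (1 + exp(−(θ − b)))
P_1 = 1/(1+e^{-2.6200}) = 0.9321
P_2 = 1/(1+e^{-1.2000}) = 0.7685
P_3 = 1/(1+e^{-1.1400}) = 0.7577
E[score] = 0.9321 + 0.7685 + 0.7577 = 2.4583

2.458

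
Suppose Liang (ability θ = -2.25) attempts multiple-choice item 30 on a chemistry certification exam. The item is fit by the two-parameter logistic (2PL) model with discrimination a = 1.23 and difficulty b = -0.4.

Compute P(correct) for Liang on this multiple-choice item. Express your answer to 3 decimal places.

0.093

P(θ) = 1 / (1 + exp(−a(θ − b)))
Exponent: 1.23 × (-2.25 − (-0.4)) = -2.2755
1/(1 + e^{2.2755}) = 0.0932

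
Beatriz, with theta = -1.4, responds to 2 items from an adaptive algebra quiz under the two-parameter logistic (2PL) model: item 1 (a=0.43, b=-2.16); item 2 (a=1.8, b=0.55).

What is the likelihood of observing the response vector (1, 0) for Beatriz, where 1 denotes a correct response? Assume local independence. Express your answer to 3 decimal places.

0.564

P(theta) = 1 / (1 + exp(−a(theta − b)))
P_1 = 1/(1+e^{-0.3268}) = 0.5810
P_2 = 1/(1+e^{3.5100}) = 0.0290
L = P_1 × (1−P_2) = 0.5810 × 0.9710 = 0.56412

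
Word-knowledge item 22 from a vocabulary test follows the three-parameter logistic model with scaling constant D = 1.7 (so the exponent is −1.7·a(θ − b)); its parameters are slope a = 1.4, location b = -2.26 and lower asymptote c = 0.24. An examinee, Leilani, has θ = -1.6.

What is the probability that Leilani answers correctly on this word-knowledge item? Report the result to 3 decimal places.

0.869

P(θ) = c + (1 − c) · 1 / (1 + exp(−D·a(θ − b)))
Exponent: 1.7 × 1.4 × (-1.6 − (-2.26)) = 1.5708
1/(1 + e^{-1.5708}) = 0.8279
P = 0.24 + 0.76 × 0.8279 = 0.8692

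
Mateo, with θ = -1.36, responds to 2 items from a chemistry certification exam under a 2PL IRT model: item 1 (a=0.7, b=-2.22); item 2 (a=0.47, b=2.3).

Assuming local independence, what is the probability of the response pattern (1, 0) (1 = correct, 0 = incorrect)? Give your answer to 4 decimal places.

0.5480

P(θ) = 1 / (1 + exp(−a(θ − b)))
P_1 = 1/(1+e^{-0.6020}) = 0.6461
P_2 = 1/(1+e^{1.7202}) = 0.1518
L = P_1 × (1−P_2) = 0.6461 × 0.8482 = 0.54800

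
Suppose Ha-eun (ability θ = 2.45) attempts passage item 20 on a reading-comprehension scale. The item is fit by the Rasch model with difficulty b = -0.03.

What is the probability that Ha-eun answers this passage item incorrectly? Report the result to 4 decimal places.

P(θ) = 1 / (1 + exp(−(θ − b)))
Exponent: (2.45 − (-0.03)) = 2.4800
1/(1 + e^{-2.4800}) = 0.9227
P = 0.9227
P(incorrect) = 1 − 0.9227 = 0.0773

0.0773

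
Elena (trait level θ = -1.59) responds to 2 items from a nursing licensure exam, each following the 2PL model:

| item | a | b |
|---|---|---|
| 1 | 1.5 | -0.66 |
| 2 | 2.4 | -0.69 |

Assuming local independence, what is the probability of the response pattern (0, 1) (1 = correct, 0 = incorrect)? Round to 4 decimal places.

P(θ) = 1 / (1 + exp(−a(θ − b)))
P_1 = 1/(1+e^{1.3950}) = 0.1986
P_2 = 1/(1+e^{2.1600}) = 0.1034
L = (1−P_1) × P_2 = 0.8014 × 0.1034 = 0.08286

0.0829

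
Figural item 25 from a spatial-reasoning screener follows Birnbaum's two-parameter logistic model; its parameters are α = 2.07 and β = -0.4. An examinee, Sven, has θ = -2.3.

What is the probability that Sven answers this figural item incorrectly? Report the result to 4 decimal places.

P(θ) = 1 / (1 + exp(−α(θ − β)))
Exponent: 2.07 × (-2.3 − (-0.4)) = -3.9330
1/(1 + e^{3.9330}) = 0.0192
P(incorrect) = 1 − 0.0192 = 0.9808

0.9808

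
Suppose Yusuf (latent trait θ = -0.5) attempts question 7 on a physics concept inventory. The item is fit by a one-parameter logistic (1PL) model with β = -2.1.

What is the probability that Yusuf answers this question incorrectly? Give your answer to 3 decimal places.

0.168

P(θ) = 1 / (1 + exp(−(θ − β)))
Exponent: (-0.5 − (-2.1)) = 1.6000
1/(1 + e^{-1.6000}) = 0.8320
P = 0.8320
P(incorrect) = 1 − 0.8320 = 0.1680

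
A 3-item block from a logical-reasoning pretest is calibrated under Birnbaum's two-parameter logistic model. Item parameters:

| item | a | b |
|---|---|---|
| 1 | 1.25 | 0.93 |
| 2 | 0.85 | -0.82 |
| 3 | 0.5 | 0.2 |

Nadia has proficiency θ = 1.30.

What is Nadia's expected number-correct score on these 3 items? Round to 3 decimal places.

P(θ) = 1 / (1 + exp(−a(θ − b)))
P_1 = 1/(1+e^{-0.4625}) = 0.6136
P_2 = 1/(1+e^{-1.8020}) = 0.8584
P_3 = 1/(1+e^{-0.5500}) = 0.6341
E[score] = 0.6136 + 0.8584 + 0.6341 = 2.1061

2.106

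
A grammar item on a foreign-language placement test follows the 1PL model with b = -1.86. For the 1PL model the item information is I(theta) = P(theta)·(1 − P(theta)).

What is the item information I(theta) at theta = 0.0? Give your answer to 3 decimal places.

0.117

P = 1/(1+e^{-1.8600}) = 0.8653
P(1−P) = 0.8653 × 0.1347 = 0.1166
I = P(1−P) = 0.11656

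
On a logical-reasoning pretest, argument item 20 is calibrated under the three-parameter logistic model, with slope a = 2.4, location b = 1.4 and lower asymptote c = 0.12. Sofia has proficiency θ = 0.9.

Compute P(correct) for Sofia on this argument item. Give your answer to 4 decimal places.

P(θ) = c + (1 − c) · 1 / (1 + exp(−a(θ − b)))
Exponent: 2.4 × (0.9 − 1.4) = -1.2000
1/(1 + e^{1.2000}) = 0.2315
P = 0.12 + 0.88 × 0.2315 = 0.3237

0.3237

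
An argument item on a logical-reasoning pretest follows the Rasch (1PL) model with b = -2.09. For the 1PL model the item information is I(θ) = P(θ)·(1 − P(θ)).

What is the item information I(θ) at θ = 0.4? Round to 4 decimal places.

0.0707

P = 1/(1+e^{-2.4900}) = 0.9234
P(1−P) = 0.9234 × 0.0766 = 0.0707
I = P(1−P) = 0.07070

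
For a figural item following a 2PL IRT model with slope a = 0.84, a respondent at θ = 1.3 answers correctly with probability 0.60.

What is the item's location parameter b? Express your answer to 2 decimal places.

P(θ) = 1 / (1 + exp(−a(θ − b)))
logit(0.60) = ln(0.60/0.40) = 0.4055
b = θ − logit/(a) = 1.3 − 0.4055/0.8400 = 0.8173

0.82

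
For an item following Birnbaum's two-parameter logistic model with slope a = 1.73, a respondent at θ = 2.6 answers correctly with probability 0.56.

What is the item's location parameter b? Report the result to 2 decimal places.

2.46

P(θ) = 1 / (1 + exp(−a(θ − b)))
logit(0.56) = ln(0.56/0.44) = 0.2412
b = θ − logit/(a) = 2.6 − 0.2412/1.7300 = 2.4606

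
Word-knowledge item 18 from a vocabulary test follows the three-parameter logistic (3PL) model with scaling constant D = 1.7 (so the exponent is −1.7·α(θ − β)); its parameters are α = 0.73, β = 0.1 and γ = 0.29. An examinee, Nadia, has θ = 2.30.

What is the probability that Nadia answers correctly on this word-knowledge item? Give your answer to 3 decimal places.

P(θ) = γ + (1 − γ) · 1 / (1 + exp(−D·α(θ − β)))
Exponent: 1.7 × 0.73 × (2.30 − 0.1) = 2.7302
1/(1 + e^{-2.7302}) = 0.9388
P = 0.29 + 0.71 × 0.9388 = 0.9565

0.957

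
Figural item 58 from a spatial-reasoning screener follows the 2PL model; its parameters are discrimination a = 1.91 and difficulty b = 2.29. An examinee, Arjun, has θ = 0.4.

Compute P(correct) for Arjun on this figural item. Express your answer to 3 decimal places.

P(θ) = 1 / (1 + exp(−a(θ − b)))
Exponent: 1.91 × (0.4 − 2.29) = -3.6099
1/(1 + e^{3.6099}) = 0.0263

0.026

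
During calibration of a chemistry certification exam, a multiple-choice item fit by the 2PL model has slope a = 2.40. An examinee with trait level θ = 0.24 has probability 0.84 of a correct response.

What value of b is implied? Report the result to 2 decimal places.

-0.45

P(θ) = 1 / (1 + exp(−a(θ − b)))
logit(0.84) = ln(0.84/0.16) = 1.6582
b = θ − logit/(a) = 0.24 − 1.6582/2.4000 = -0.4509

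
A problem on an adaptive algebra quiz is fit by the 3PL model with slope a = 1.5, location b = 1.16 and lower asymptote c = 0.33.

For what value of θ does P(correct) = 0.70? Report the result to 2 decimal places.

1.30

P(θ) = c + (1 − c) · 1 / (1 + exp(−a(θ − b)))
Remove guessing floor: (0.70 − 0.33)/(1 − 0.33) = 0.5522
logit = ln(0.5522/0.4478) = 0.2097
θ = b + logit/(a) = 1.16 + 0.2097/1.5000 = 1.2998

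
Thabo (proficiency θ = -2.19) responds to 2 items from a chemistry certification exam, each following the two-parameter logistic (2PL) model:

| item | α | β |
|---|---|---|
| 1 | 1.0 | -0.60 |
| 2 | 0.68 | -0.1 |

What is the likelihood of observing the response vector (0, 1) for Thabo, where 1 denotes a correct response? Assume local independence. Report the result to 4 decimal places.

0.1615

P(θ) = 1 / (1 + exp(−α(θ − β)))
P_1 = 1/(1+e^{1.5900}) = 0.1694
P_2 = 1/(1+e^{1.4212}) = 0.1945
L = (1−P_1) × P_2 = 0.8306 × 0.1945 = 0.16153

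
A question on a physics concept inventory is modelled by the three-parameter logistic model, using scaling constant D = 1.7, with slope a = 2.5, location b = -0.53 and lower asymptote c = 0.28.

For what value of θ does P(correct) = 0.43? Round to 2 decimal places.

-0.84

P(θ) = c + (1 − c) · 1 / (1 + exp(−D·a(θ − b)))
Remove guessing floor: (0.43 − 0.28)/(1 − 0.28) = 0.2083
logit = ln(0.2083/0.7917) = -1.3350
θ = b + logit/(1.7·a) = -0.53 + (-1.3350)/4.2500 = -0.8441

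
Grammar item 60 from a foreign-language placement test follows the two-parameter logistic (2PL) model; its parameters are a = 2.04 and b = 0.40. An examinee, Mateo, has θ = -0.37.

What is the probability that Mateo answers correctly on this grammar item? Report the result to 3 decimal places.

P(θ) = 1 / (1 + exp(−a(θ − b)))
Exponent: 2.04 × (-0.37 − 0.40) = -1.5708
1/(1 + e^{1.5708}) = 0.1721

0.172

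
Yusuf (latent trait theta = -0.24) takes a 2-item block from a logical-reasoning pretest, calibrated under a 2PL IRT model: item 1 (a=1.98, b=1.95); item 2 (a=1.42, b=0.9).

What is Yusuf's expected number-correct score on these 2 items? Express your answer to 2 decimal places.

P(theta) = 1 / (1 + exp(−a(theta − b)))
P_1 = 1/(1+e^{4.3362}) = 0.0129
P_2 = 1/(1+e^{1.6188}) = 0.1654
E[score] = 0.0129 + 0.1654 = 0.1783

0.18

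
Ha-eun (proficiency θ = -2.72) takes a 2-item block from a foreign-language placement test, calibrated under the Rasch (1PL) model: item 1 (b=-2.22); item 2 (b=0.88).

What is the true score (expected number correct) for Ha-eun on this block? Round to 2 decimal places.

P(θ) = 1 / (1 + exp(−(θ − b)))
P_1 = 1/(1+e^{0.5000}) = 0.3775
P_2 = 1/(1+e^{3.6000}) = 0.0266
E[score] = 0.3775 + 0.0266 = 0.4041

0.40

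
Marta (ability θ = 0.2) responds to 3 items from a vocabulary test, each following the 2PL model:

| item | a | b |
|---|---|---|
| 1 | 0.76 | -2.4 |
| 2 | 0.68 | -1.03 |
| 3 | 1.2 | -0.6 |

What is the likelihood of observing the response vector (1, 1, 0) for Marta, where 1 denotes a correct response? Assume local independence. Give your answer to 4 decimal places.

0.1697

P(θ) = 1 / (1 + exp(−a(θ − b)))
P_1 = 1/(1+e^{-1.9760}) = 0.8783
P_2 = 1/(1+e^{-0.8364}) = 0.6977
P_3 = 1/(1+e^{-0.9600}) = 0.7231
L = P_1 × P_2 × (1−P_3) = 0.8783 × 0.6977 × 0.2769 = 0.16966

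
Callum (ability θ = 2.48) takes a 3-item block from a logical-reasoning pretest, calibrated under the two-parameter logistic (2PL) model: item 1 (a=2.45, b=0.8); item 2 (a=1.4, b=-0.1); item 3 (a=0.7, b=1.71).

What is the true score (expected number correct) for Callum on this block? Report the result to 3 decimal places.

P(θ) = 1 / (1 + exp(−a(θ − b)))
P_1 = 1/(1+e^{-4.1160}) = 0.9840
P_2 = 1/(1+e^{-3.6120}) = 0.9737
P_3 = 1/(1+e^{-0.5390}) = 0.6316
E[score] = 0.9840 + 0.9737 + 0.6316 = 2.5892

2.589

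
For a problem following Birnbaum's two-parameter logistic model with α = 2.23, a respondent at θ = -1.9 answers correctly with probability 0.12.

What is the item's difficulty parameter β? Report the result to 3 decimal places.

-1.007

P(θ) = 1 / (1 + exp(−α(θ − β)))
logit(0.12) = ln(0.12/0.88) = -1.9924
β = θ − logit/(α) = -1.9 − (-1.9924)/2.2300 = -1.0065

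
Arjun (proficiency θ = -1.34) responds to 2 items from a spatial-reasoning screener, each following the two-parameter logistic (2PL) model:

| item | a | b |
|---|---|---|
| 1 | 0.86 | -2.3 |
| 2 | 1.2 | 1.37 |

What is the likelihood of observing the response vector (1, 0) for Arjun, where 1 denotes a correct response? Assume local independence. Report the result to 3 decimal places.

P(θ) = 1 / (1 + exp(−a(θ − b)))
P_1 = 1/(1+e^{-0.8256}) = 0.6954
P_2 = 1/(1+e^{3.2520}) = 0.0373
L = P_1 × (1−P_2) = 0.6954 × 0.9627 = 0.66952

0.670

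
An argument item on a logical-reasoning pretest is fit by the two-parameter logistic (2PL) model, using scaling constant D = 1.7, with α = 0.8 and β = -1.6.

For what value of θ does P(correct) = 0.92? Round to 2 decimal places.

P(θ) = 1 / (1 + exp(−D·α(θ − β)))
logit = ln(0.9200/0.0800) = 2.4423
θ = β + logit/(1.7·α) = -1.6 + 2.4423/1.3600 = 0.1958

0.20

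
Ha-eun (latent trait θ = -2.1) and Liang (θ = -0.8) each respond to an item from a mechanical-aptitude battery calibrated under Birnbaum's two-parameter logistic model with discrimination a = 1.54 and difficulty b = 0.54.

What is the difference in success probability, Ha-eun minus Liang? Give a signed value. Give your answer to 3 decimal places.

-0.096

P(θ) = 1 / (1 + exp(−a(θ − b)))
P(Ha-eun) = 0.0169  [exponent -4.0656]
P(Liang) = 0.1127  [exponent -2.0636]
Difference = 0.0169 − 0.1127 = -0.0958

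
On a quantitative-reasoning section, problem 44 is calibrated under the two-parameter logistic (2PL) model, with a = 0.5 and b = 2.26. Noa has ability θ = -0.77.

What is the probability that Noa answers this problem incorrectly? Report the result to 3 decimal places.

P(θ) = 1 / (1 + exp(−a(θ − b)))
Exponent: 0.5 × (-0.77 − 2.26) = -1.5150
1/(1 + e^{1.5150}) = 0.1802
P(incorrect) = 1 − 0.1802 = 0.8198

0.820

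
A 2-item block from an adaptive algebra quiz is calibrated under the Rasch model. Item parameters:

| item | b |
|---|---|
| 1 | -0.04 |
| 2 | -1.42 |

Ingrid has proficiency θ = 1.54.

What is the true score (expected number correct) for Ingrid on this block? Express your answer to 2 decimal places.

P(θ) = 1 / (1 + exp(−(θ − b)))
P_1 = 1/(1+e^{-1.5800}) = 0.8292
P_2 = 1/(1+e^{-2.9600}) = 0.9507
E[score] = 0.8292 + 0.9507 = 1.7799

1.78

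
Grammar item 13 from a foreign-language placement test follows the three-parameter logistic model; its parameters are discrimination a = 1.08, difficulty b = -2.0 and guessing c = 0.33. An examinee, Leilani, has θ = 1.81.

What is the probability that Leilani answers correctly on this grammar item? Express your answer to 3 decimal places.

0.989

P(θ) = c + (1 − c) · 1 / (1 + exp(−a(θ − b)))
Exponent: 1.08 × (1.81 − (-2.0)) = 4.1148
1/(1 + e^{-4.1148}) = 0.9839
P = 0.33 + 0.67 × 0.9839 = 0.9892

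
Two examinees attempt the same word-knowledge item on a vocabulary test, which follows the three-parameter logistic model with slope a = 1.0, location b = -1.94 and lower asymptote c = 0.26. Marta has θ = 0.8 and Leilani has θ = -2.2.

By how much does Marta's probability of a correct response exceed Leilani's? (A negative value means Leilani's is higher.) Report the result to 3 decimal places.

P(θ) = c + (1 − c) · 1 / (1 + exp(−a(θ − b)))
P(Marta) = 0.9551  [exponent 2.7400]
P(Leilani) = 0.5822  [exponent -0.2600]
Difference = 0.9551 − 0.5822 = 0.3729

0.373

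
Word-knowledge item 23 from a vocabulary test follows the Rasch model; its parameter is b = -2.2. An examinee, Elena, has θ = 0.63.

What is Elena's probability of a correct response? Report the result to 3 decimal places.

P(θ) = 1 / (1 + exp(−(θ − b)))
Exponent: (0.63 − (-2.2)) = 2.8300
1/(1 + e^{-2.8300}) = 0.9443
P = 0.9443

0.944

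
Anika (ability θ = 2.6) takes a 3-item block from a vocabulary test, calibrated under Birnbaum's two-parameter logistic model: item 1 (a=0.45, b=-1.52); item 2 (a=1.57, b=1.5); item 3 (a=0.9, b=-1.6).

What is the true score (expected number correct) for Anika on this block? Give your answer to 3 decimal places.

P(θ) = 1 / (1 + exp(−a(θ − b)))
P_1 = 1/(1+e^{-1.8540}) = 0.8646
P_2 = 1/(1+e^{-1.7270}) = 0.8490
P_3 = 1/(1+e^{-3.7800}) = 0.9777
E[score] = 0.8646 + 0.8490 + 0.9777 = 2.6913

2.691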